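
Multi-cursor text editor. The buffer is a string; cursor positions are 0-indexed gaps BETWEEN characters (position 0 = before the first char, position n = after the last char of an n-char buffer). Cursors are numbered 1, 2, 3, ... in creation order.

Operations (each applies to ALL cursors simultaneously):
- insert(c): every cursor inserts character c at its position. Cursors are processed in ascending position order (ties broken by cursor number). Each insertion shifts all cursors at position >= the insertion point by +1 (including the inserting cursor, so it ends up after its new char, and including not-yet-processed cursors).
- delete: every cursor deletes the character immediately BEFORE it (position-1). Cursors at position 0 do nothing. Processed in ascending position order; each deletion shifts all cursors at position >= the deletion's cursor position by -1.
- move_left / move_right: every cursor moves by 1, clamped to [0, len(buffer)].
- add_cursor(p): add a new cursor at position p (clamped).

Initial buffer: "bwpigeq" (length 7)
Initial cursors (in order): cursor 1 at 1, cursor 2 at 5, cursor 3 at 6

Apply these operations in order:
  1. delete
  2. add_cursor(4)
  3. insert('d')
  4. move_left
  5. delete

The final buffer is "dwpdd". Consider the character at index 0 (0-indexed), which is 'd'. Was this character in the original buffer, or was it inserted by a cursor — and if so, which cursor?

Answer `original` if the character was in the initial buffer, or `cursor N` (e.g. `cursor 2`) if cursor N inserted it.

Answer: cursor 1

Derivation:
After op 1 (delete): buffer="wpiq" (len 4), cursors c1@0 c2@3 c3@3, authorship ....
After op 2 (add_cursor(4)): buffer="wpiq" (len 4), cursors c1@0 c2@3 c3@3 c4@4, authorship ....
After op 3 (insert('d')): buffer="dwpiddqd" (len 8), cursors c1@1 c2@6 c3@6 c4@8, authorship 1...23.4
After op 4 (move_left): buffer="dwpiddqd" (len 8), cursors c1@0 c2@5 c3@5 c4@7, authorship 1...23.4
After op 5 (delete): buffer="dwpdd" (len 5), cursors c1@0 c2@3 c3@3 c4@4, authorship 1..34
Authorship (.=original, N=cursor N): 1 . . 3 4
Index 0: author = 1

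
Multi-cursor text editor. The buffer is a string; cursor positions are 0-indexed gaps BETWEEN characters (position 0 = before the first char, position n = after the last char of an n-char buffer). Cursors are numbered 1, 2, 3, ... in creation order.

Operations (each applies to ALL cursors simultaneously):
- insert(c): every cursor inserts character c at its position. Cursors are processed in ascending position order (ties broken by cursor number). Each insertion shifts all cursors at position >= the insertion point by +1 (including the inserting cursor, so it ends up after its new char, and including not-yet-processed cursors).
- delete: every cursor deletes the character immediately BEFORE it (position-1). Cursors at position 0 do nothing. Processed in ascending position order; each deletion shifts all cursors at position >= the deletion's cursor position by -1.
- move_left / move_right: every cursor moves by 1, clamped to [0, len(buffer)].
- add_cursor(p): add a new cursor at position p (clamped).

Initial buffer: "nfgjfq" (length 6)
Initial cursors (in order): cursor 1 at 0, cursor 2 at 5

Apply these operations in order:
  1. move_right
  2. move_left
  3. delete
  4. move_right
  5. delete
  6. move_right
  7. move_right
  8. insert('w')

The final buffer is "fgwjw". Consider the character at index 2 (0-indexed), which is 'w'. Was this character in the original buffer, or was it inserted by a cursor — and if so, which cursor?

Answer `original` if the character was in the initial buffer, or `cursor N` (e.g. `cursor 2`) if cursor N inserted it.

Answer: cursor 1

Derivation:
After op 1 (move_right): buffer="nfgjfq" (len 6), cursors c1@1 c2@6, authorship ......
After op 2 (move_left): buffer="nfgjfq" (len 6), cursors c1@0 c2@5, authorship ......
After op 3 (delete): buffer="nfgjq" (len 5), cursors c1@0 c2@4, authorship .....
After op 4 (move_right): buffer="nfgjq" (len 5), cursors c1@1 c2@5, authorship .....
After op 5 (delete): buffer="fgj" (len 3), cursors c1@0 c2@3, authorship ...
After op 6 (move_right): buffer="fgj" (len 3), cursors c1@1 c2@3, authorship ...
After op 7 (move_right): buffer="fgj" (len 3), cursors c1@2 c2@3, authorship ...
After op 8 (insert('w')): buffer="fgwjw" (len 5), cursors c1@3 c2@5, authorship ..1.2
Authorship (.=original, N=cursor N): . . 1 . 2
Index 2: author = 1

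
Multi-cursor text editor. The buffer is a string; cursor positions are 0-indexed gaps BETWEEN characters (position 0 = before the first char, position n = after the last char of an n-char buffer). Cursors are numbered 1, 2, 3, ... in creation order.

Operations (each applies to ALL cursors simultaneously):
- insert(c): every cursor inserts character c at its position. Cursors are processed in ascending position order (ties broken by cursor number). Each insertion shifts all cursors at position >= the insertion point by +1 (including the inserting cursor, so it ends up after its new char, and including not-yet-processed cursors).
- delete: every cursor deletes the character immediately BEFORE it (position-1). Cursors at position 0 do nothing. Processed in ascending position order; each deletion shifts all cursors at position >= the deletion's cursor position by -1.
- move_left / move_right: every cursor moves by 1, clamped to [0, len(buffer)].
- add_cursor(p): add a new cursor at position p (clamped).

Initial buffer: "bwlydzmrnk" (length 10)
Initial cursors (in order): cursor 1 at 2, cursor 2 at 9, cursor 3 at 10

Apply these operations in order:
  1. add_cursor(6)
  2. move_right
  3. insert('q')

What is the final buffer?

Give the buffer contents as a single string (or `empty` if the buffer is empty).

After op 1 (add_cursor(6)): buffer="bwlydzmrnk" (len 10), cursors c1@2 c4@6 c2@9 c3@10, authorship ..........
After op 2 (move_right): buffer="bwlydzmrnk" (len 10), cursors c1@3 c4@7 c2@10 c3@10, authorship ..........
After op 3 (insert('q')): buffer="bwlqydzmqrnkqq" (len 14), cursors c1@4 c4@9 c2@14 c3@14, authorship ...1....4...23

Answer: bwlqydzmqrnkqq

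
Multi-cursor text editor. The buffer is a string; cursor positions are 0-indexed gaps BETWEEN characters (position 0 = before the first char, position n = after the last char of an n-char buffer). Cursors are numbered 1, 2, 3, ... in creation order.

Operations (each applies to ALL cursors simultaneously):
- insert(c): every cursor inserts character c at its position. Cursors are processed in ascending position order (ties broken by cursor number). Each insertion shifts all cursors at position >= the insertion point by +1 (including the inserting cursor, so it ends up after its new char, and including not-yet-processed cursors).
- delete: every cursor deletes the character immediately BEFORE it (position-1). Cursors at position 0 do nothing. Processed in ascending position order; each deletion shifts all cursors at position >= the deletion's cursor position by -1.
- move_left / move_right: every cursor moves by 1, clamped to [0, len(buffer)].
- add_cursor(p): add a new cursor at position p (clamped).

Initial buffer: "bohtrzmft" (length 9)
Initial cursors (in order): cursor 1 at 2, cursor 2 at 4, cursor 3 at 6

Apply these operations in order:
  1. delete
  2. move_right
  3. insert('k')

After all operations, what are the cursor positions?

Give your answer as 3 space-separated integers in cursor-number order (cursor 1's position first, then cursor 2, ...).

After op 1 (delete): buffer="bhrmft" (len 6), cursors c1@1 c2@2 c3@3, authorship ......
After op 2 (move_right): buffer="bhrmft" (len 6), cursors c1@2 c2@3 c3@4, authorship ......
After op 3 (insert('k')): buffer="bhkrkmkft" (len 9), cursors c1@3 c2@5 c3@7, authorship ..1.2.3..

Answer: 3 5 7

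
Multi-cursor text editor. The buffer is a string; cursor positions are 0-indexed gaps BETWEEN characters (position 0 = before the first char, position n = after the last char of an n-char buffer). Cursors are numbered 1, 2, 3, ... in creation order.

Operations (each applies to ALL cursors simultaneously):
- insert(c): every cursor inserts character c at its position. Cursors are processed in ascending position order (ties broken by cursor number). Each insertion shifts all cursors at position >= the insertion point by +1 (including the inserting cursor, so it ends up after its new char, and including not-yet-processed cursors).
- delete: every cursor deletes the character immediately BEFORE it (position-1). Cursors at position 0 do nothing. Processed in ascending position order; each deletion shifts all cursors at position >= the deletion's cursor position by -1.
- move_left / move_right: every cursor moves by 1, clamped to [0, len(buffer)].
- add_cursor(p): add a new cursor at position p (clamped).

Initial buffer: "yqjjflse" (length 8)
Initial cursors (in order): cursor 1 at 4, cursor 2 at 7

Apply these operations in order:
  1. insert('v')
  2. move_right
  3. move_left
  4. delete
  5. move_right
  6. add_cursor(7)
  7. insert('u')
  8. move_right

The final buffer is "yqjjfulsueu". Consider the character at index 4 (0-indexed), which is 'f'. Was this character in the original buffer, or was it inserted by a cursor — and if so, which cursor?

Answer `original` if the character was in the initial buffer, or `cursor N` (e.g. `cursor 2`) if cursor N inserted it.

Answer: original

Derivation:
After op 1 (insert('v')): buffer="yqjjvflsve" (len 10), cursors c1@5 c2@9, authorship ....1...2.
After op 2 (move_right): buffer="yqjjvflsve" (len 10), cursors c1@6 c2@10, authorship ....1...2.
After op 3 (move_left): buffer="yqjjvflsve" (len 10), cursors c1@5 c2@9, authorship ....1...2.
After op 4 (delete): buffer="yqjjflse" (len 8), cursors c1@4 c2@7, authorship ........
After op 5 (move_right): buffer="yqjjflse" (len 8), cursors c1@5 c2@8, authorship ........
After op 6 (add_cursor(7)): buffer="yqjjflse" (len 8), cursors c1@5 c3@7 c2@8, authorship ........
After op 7 (insert('u')): buffer="yqjjfulsueu" (len 11), cursors c1@6 c3@9 c2@11, authorship .....1..3.2
After op 8 (move_right): buffer="yqjjfulsueu" (len 11), cursors c1@7 c3@10 c2@11, authorship .....1..3.2
Authorship (.=original, N=cursor N): . . . . . 1 . . 3 . 2
Index 4: author = original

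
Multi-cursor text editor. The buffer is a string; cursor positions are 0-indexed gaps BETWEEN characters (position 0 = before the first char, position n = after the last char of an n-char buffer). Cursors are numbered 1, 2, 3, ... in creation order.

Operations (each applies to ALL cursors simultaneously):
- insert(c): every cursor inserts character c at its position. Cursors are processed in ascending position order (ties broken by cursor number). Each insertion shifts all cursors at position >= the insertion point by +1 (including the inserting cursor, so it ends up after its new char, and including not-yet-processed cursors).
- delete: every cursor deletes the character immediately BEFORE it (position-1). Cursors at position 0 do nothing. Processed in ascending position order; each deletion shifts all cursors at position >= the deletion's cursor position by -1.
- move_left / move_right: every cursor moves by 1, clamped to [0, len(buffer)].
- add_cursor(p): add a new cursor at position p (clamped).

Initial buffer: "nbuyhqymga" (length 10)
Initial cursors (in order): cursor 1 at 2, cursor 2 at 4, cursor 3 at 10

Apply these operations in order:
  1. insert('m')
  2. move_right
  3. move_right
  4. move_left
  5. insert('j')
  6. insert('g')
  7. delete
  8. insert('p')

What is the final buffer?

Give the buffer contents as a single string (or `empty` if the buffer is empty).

Answer: nbmujpymhjpqymgajpm

Derivation:
After op 1 (insert('m')): buffer="nbmuymhqymgam" (len 13), cursors c1@3 c2@6 c3@13, authorship ..1..2......3
After op 2 (move_right): buffer="nbmuymhqymgam" (len 13), cursors c1@4 c2@7 c3@13, authorship ..1..2......3
After op 3 (move_right): buffer="nbmuymhqymgam" (len 13), cursors c1@5 c2@8 c3@13, authorship ..1..2......3
After op 4 (move_left): buffer="nbmuymhqymgam" (len 13), cursors c1@4 c2@7 c3@12, authorship ..1..2......3
After op 5 (insert('j')): buffer="nbmujymhjqymgajm" (len 16), cursors c1@5 c2@9 c3@15, authorship ..1.1.2.2.....33
After op 6 (insert('g')): buffer="nbmujgymhjgqymgajgm" (len 19), cursors c1@6 c2@11 c3@18, authorship ..1.11.2.22.....333
After op 7 (delete): buffer="nbmujymhjqymgajm" (len 16), cursors c1@5 c2@9 c3@15, authorship ..1.1.2.2.....33
After op 8 (insert('p')): buffer="nbmujpymhjpqymgajpm" (len 19), cursors c1@6 c2@11 c3@18, authorship ..1.11.2.22.....333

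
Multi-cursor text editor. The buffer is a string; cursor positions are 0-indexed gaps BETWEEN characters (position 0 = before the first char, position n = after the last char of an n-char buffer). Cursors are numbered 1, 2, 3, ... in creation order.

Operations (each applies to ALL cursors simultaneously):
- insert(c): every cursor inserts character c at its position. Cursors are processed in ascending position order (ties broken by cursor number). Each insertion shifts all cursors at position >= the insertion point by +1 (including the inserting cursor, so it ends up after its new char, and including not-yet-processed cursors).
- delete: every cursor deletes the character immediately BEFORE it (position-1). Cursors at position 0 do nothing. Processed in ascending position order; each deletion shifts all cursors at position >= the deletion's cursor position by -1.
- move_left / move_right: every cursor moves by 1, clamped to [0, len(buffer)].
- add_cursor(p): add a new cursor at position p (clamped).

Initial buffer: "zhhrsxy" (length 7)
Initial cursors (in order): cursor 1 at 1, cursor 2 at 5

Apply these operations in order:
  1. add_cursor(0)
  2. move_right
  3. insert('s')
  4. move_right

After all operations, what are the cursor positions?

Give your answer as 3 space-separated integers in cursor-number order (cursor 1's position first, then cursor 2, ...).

After op 1 (add_cursor(0)): buffer="zhhrsxy" (len 7), cursors c3@0 c1@1 c2@5, authorship .......
After op 2 (move_right): buffer="zhhrsxy" (len 7), cursors c3@1 c1@2 c2@6, authorship .......
After op 3 (insert('s')): buffer="zshshrsxsy" (len 10), cursors c3@2 c1@4 c2@9, authorship .3.1....2.
After op 4 (move_right): buffer="zshshrsxsy" (len 10), cursors c3@3 c1@5 c2@10, authorship .3.1....2.

Answer: 5 10 3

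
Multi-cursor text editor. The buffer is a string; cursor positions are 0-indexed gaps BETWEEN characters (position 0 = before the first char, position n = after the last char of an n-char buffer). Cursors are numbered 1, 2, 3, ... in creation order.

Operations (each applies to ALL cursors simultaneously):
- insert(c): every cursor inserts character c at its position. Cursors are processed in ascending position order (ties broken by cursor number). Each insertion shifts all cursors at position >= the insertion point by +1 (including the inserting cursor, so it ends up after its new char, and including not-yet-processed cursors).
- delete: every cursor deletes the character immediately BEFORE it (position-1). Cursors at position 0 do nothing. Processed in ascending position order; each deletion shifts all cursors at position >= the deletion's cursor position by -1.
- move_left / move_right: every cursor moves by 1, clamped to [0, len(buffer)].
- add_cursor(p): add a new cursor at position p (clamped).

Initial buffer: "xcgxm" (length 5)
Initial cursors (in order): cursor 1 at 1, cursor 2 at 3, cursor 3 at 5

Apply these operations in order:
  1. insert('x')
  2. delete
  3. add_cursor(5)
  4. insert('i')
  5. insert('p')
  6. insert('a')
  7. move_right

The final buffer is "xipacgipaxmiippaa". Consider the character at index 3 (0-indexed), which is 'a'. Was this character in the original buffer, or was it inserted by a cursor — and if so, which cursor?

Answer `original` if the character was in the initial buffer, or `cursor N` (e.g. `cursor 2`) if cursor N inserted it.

After op 1 (insert('x')): buffer="xxcgxxmx" (len 8), cursors c1@2 c2@5 c3@8, authorship .1..2..3
After op 2 (delete): buffer="xcgxm" (len 5), cursors c1@1 c2@3 c3@5, authorship .....
After op 3 (add_cursor(5)): buffer="xcgxm" (len 5), cursors c1@1 c2@3 c3@5 c4@5, authorship .....
After op 4 (insert('i')): buffer="xicgixmii" (len 9), cursors c1@2 c2@5 c3@9 c4@9, authorship .1..2..34
After op 5 (insert('p')): buffer="xipcgipxmiipp" (len 13), cursors c1@3 c2@7 c3@13 c4@13, authorship .11..22..3434
After op 6 (insert('a')): buffer="xipacgipaxmiippaa" (len 17), cursors c1@4 c2@9 c3@17 c4@17, authorship .111..222..343434
After op 7 (move_right): buffer="xipacgipaxmiippaa" (len 17), cursors c1@5 c2@10 c3@17 c4@17, authorship .111..222..343434
Authorship (.=original, N=cursor N): . 1 1 1 . . 2 2 2 . . 3 4 3 4 3 4
Index 3: author = 1

Answer: cursor 1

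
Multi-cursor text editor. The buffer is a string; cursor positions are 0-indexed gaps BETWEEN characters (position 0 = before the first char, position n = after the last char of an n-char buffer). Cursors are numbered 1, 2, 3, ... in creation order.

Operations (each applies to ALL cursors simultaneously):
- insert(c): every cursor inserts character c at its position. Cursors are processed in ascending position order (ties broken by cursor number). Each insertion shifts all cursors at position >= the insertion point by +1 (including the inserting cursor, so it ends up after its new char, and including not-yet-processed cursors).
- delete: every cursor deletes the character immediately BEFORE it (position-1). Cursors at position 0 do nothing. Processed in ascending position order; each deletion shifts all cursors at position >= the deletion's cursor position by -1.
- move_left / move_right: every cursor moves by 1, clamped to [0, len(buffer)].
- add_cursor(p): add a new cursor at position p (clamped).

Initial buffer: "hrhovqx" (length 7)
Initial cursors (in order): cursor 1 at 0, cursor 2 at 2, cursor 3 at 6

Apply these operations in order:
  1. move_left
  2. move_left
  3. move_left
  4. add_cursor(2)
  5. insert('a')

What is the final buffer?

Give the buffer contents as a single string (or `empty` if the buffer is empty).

Answer: aahrahaovqx

Derivation:
After op 1 (move_left): buffer="hrhovqx" (len 7), cursors c1@0 c2@1 c3@5, authorship .......
After op 2 (move_left): buffer="hrhovqx" (len 7), cursors c1@0 c2@0 c3@4, authorship .......
After op 3 (move_left): buffer="hrhovqx" (len 7), cursors c1@0 c2@0 c3@3, authorship .......
After op 4 (add_cursor(2)): buffer="hrhovqx" (len 7), cursors c1@0 c2@0 c4@2 c3@3, authorship .......
After op 5 (insert('a')): buffer="aahrahaovqx" (len 11), cursors c1@2 c2@2 c4@5 c3@7, authorship 12..4.3....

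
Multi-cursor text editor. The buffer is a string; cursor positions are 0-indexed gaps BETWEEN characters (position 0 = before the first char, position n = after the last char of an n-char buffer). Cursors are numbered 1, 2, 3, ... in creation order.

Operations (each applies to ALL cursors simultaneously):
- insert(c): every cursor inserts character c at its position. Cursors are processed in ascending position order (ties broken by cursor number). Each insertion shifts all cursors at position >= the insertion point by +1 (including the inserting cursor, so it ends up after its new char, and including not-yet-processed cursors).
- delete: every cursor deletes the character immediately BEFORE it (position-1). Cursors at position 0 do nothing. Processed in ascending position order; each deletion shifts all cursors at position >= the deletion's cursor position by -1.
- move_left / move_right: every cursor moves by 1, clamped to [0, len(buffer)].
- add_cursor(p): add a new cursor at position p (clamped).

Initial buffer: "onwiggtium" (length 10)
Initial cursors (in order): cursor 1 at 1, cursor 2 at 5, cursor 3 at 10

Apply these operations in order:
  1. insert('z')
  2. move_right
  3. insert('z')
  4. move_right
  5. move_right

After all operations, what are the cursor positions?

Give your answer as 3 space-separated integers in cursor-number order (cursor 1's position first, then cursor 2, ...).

After op 1 (insert('z')): buffer="oznwigzgtiumz" (len 13), cursors c1@2 c2@7 c3@13, authorship .1....2.....3
After op 2 (move_right): buffer="oznwigzgtiumz" (len 13), cursors c1@3 c2@8 c3@13, authorship .1....2.....3
After op 3 (insert('z')): buffer="oznzwigzgztiumzz" (len 16), cursors c1@4 c2@10 c3@16, authorship .1.1...2.2....33
After op 4 (move_right): buffer="oznzwigzgztiumzz" (len 16), cursors c1@5 c2@11 c3@16, authorship .1.1...2.2....33
After op 5 (move_right): buffer="oznzwigzgztiumzz" (len 16), cursors c1@6 c2@12 c3@16, authorship .1.1...2.2....33

Answer: 6 12 16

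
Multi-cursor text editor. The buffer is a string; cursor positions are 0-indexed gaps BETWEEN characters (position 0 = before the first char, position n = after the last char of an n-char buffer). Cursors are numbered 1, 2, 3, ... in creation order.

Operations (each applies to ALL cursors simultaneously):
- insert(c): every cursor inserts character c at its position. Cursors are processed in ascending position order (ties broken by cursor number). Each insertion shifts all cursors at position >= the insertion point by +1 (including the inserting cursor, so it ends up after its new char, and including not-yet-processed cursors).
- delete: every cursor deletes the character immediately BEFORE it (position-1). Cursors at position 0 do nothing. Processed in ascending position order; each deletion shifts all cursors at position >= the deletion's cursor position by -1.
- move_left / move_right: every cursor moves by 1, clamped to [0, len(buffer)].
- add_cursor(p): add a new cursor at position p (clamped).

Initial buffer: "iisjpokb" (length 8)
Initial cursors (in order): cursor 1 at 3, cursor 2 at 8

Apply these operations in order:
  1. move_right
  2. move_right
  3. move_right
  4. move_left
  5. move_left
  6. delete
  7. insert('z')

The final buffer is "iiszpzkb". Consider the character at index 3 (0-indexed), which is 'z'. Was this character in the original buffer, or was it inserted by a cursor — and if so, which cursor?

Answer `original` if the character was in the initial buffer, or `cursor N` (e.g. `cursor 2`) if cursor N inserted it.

Answer: cursor 1

Derivation:
After op 1 (move_right): buffer="iisjpokb" (len 8), cursors c1@4 c2@8, authorship ........
After op 2 (move_right): buffer="iisjpokb" (len 8), cursors c1@5 c2@8, authorship ........
After op 3 (move_right): buffer="iisjpokb" (len 8), cursors c1@6 c2@8, authorship ........
After op 4 (move_left): buffer="iisjpokb" (len 8), cursors c1@5 c2@7, authorship ........
After op 5 (move_left): buffer="iisjpokb" (len 8), cursors c1@4 c2@6, authorship ........
After op 6 (delete): buffer="iispkb" (len 6), cursors c1@3 c2@4, authorship ......
After op 7 (insert('z')): buffer="iiszpzkb" (len 8), cursors c1@4 c2@6, authorship ...1.2..
Authorship (.=original, N=cursor N): . . . 1 . 2 . .
Index 3: author = 1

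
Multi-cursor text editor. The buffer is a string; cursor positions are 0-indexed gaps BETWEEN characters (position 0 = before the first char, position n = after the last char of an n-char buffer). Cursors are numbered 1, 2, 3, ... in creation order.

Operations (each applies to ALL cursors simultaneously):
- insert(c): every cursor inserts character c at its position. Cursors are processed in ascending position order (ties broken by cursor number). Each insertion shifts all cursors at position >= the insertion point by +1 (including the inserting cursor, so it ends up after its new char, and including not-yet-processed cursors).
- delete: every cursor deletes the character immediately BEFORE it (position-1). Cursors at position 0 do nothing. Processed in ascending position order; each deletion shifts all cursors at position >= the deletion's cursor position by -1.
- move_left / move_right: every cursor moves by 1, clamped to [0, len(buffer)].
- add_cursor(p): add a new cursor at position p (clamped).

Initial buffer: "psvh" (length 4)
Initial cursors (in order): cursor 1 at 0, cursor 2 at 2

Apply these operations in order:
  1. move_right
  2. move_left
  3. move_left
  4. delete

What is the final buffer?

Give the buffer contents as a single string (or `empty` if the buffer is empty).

Answer: svh

Derivation:
After op 1 (move_right): buffer="psvh" (len 4), cursors c1@1 c2@3, authorship ....
After op 2 (move_left): buffer="psvh" (len 4), cursors c1@0 c2@2, authorship ....
After op 3 (move_left): buffer="psvh" (len 4), cursors c1@0 c2@1, authorship ....
After op 4 (delete): buffer="svh" (len 3), cursors c1@0 c2@0, authorship ...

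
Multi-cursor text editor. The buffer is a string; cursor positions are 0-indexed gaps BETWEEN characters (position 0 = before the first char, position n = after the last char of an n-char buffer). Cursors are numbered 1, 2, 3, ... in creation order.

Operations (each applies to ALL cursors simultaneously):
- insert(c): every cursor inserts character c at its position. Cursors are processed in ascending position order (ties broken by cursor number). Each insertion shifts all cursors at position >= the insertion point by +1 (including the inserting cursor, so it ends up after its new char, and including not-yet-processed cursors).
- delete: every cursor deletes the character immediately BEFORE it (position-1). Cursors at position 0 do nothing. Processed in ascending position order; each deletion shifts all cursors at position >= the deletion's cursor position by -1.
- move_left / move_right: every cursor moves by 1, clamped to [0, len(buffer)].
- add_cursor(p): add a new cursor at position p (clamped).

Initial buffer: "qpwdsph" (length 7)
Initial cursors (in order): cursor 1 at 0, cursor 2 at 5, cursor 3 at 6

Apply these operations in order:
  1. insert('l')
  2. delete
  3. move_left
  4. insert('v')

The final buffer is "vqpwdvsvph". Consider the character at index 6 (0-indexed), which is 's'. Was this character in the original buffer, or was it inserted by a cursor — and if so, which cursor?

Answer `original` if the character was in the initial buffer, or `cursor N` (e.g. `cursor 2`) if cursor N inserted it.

After op 1 (insert('l')): buffer="lqpwdslplh" (len 10), cursors c1@1 c2@7 c3@9, authorship 1.....2.3.
After op 2 (delete): buffer="qpwdsph" (len 7), cursors c1@0 c2@5 c3@6, authorship .......
After op 3 (move_left): buffer="qpwdsph" (len 7), cursors c1@0 c2@4 c3@5, authorship .......
After op 4 (insert('v')): buffer="vqpwdvsvph" (len 10), cursors c1@1 c2@6 c3@8, authorship 1....2.3..
Authorship (.=original, N=cursor N): 1 . . . . 2 . 3 . .
Index 6: author = original

Answer: original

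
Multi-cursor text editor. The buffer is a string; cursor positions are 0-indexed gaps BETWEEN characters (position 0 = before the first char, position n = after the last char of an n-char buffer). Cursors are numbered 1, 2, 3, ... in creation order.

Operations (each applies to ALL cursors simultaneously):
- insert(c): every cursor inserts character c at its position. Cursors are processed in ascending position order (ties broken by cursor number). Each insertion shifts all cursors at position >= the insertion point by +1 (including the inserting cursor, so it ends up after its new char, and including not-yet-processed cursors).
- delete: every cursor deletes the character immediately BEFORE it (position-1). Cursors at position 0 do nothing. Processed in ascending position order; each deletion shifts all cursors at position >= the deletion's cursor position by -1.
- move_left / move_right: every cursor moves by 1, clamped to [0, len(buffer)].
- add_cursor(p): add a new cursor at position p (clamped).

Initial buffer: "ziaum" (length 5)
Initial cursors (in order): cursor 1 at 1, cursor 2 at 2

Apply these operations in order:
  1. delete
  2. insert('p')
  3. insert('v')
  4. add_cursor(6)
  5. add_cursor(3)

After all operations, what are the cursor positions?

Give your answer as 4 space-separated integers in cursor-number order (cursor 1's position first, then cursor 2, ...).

After op 1 (delete): buffer="aum" (len 3), cursors c1@0 c2@0, authorship ...
After op 2 (insert('p')): buffer="ppaum" (len 5), cursors c1@2 c2@2, authorship 12...
After op 3 (insert('v')): buffer="ppvvaum" (len 7), cursors c1@4 c2@4, authorship 1212...
After op 4 (add_cursor(6)): buffer="ppvvaum" (len 7), cursors c1@4 c2@4 c3@6, authorship 1212...
After op 5 (add_cursor(3)): buffer="ppvvaum" (len 7), cursors c4@3 c1@4 c2@4 c3@6, authorship 1212...

Answer: 4 4 6 3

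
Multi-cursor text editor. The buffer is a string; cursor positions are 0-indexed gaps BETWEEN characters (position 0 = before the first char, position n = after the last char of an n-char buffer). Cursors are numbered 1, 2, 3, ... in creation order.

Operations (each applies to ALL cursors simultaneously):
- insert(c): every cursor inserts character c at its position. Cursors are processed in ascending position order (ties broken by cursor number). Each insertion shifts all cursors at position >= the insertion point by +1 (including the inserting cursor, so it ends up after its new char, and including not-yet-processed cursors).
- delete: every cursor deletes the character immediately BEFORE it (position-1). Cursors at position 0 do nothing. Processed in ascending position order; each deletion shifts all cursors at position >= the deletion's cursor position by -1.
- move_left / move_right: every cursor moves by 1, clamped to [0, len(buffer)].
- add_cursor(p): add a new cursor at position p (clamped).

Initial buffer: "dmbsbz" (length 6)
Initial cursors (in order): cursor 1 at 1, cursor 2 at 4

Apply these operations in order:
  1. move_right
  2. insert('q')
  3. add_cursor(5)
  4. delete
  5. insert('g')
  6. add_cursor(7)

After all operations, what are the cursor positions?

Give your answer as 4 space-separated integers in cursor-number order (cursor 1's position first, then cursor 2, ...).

Answer: 3 7 5 7

Derivation:
After op 1 (move_right): buffer="dmbsbz" (len 6), cursors c1@2 c2@5, authorship ......
After op 2 (insert('q')): buffer="dmqbsbqz" (len 8), cursors c1@3 c2@7, authorship ..1...2.
After op 3 (add_cursor(5)): buffer="dmqbsbqz" (len 8), cursors c1@3 c3@5 c2@7, authorship ..1...2.
After op 4 (delete): buffer="dmbbz" (len 5), cursors c1@2 c3@3 c2@4, authorship .....
After op 5 (insert('g')): buffer="dmgbgbgz" (len 8), cursors c1@3 c3@5 c2@7, authorship ..1.3.2.
After op 6 (add_cursor(7)): buffer="dmgbgbgz" (len 8), cursors c1@3 c3@5 c2@7 c4@7, authorship ..1.3.2.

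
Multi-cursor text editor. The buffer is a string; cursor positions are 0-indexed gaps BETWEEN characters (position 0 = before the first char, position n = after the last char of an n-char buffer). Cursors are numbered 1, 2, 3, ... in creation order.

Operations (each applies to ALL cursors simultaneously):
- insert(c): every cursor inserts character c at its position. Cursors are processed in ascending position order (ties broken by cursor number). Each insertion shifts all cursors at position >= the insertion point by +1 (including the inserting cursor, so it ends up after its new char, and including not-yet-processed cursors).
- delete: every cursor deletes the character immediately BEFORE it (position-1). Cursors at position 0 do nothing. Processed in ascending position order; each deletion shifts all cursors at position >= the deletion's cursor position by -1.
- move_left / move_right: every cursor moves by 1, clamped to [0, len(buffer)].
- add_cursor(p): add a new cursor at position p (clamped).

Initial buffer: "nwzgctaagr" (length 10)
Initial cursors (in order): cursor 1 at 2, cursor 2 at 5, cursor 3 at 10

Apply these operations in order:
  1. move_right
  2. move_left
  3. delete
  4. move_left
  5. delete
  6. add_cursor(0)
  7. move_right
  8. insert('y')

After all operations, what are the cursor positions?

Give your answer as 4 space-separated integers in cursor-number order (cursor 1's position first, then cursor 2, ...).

After op 1 (move_right): buffer="nwzgctaagr" (len 10), cursors c1@3 c2@6 c3@10, authorship ..........
After op 2 (move_left): buffer="nwzgctaagr" (len 10), cursors c1@2 c2@5 c3@9, authorship ..........
After op 3 (delete): buffer="nzgtaar" (len 7), cursors c1@1 c2@3 c3@6, authorship .......
After op 4 (move_left): buffer="nzgtaar" (len 7), cursors c1@0 c2@2 c3@5, authorship .......
After op 5 (delete): buffer="ngtar" (len 5), cursors c1@0 c2@1 c3@3, authorship .....
After op 6 (add_cursor(0)): buffer="ngtar" (len 5), cursors c1@0 c4@0 c2@1 c3@3, authorship .....
After op 7 (move_right): buffer="ngtar" (len 5), cursors c1@1 c4@1 c2@2 c3@4, authorship .....
After op 8 (insert('y')): buffer="nyygytayr" (len 9), cursors c1@3 c4@3 c2@5 c3@8, authorship .14.2..3.

Answer: 3 5 8 3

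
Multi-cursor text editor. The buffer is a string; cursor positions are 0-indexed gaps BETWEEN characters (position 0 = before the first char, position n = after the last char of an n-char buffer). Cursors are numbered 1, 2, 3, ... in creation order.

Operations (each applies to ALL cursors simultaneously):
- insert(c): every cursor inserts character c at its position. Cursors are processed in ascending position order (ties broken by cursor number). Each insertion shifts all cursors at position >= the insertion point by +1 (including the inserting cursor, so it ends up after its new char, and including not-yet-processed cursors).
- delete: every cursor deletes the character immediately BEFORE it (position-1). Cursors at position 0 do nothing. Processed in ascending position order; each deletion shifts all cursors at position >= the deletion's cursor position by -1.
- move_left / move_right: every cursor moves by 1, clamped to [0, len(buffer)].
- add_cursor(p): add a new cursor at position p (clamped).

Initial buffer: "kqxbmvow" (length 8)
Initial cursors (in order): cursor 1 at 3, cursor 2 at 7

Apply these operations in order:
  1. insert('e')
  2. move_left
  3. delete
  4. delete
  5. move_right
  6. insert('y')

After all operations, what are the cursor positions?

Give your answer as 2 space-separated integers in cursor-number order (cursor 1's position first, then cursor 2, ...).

Answer: 3 7

Derivation:
After op 1 (insert('e')): buffer="kqxebmvoew" (len 10), cursors c1@4 c2@9, authorship ...1....2.
After op 2 (move_left): buffer="kqxebmvoew" (len 10), cursors c1@3 c2@8, authorship ...1....2.
After op 3 (delete): buffer="kqebmvew" (len 8), cursors c1@2 c2@6, authorship ..1...2.
After op 4 (delete): buffer="kebmew" (len 6), cursors c1@1 c2@4, authorship .1..2.
After op 5 (move_right): buffer="kebmew" (len 6), cursors c1@2 c2@5, authorship .1..2.
After op 6 (insert('y')): buffer="keybmeyw" (len 8), cursors c1@3 c2@7, authorship .11..22.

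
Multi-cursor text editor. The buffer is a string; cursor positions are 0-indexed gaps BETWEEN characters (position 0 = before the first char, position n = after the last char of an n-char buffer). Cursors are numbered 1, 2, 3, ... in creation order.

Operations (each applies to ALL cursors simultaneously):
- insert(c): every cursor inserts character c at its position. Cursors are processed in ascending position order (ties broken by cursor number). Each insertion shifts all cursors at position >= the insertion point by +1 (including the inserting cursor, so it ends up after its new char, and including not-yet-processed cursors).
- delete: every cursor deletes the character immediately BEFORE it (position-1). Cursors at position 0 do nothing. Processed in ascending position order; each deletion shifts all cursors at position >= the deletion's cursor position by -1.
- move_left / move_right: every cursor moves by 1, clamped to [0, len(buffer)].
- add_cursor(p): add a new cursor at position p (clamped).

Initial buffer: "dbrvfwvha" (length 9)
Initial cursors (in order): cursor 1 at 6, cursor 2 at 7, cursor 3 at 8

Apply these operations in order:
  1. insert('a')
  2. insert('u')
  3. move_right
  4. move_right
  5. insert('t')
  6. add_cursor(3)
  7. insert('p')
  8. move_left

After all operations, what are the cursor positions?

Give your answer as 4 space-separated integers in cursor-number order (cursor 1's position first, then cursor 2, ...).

After op 1 (insert('a')): buffer="dbrvfwavahaa" (len 12), cursors c1@7 c2@9 c3@11, authorship ......1.2.3.
After op 2 (insert('u')): buffer="dbrvfwauvauhaua" (len 15), cursors c1@8 c2@11 c3@14, authorship ......11.22.33.
After op 3 (move_right): buffer="dbrvfwauvauhaua" (len 15), cursors c1@9 c2@12 c3@15, authorship ......11.22.33.
After op 4 (move_right): buffer="dbrvfwauvauhaua" (len 15), cursors c1@10 c2@13 c3@15, authorship ......11.22.33.
After op 5 (insert('t')): buffer="dbrvfwauvatuhatuat" (len 18), cursors c1@11 c2@15 c3@18, authorship ......11.212.323.3
After op 6 (add_cursor(3)): buffer="dbrvfwauvatuhatuat" (len 18), cursors c4@3 c1@11 c2@15 c3@18, authorship ......11.212.323.3
After op 7 (insert('p')): buffer="dbrpvfwauvatpuhatpuatp" (len 22), cursors c4@4 c1@13 c2@18 c3@22, authorship ...4...11.2112.3223.33
After op 8 (move_left): buffer="dbrpvfwauvatpuhatpuatp" (len 22), cursors c4@3 c1@12 c2@17 c3@21, authorship ...4...11.2112.3223.33

Answer: 12 17 21 3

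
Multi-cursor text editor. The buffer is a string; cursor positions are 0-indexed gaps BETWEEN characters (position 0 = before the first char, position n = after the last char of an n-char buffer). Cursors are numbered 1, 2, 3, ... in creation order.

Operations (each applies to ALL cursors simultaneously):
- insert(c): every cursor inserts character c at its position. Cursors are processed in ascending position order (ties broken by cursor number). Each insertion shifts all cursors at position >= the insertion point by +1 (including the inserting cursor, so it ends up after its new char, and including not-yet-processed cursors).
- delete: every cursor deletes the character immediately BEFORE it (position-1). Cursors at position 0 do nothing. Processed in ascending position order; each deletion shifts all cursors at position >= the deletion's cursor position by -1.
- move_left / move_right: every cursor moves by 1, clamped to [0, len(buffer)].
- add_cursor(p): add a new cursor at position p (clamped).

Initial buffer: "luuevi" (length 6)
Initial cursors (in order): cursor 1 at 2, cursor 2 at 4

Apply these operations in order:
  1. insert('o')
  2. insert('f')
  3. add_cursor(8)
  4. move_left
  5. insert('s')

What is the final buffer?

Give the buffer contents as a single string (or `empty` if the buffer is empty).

After op 1 (insert('o')): buffer="luoueovi" (len 8), cursors c1@3 c2@6, authorship ..1..2..
After op 2 (insert('f')): buffer="luofueofvi" (len 10), cursors c1@4 c2@8, authorship ..11..22..
After op 3 (add_cursor(8)): buffer="luofueofvi" (len 10), cursors c1@4 c2@8 c3@8, authorship ..11..22..
After op 4 (move_left): buffer="luofueofvi" (len 10), cursors c1@3 c2@7 c3@7, authorship ..11..22..
After op 5 (insert('s')): buffer="luosfueossfvi" (len 13), cursors c1@4 c2@10 c3@10, authorship ..111..2232..

Answer: luosfueossfvi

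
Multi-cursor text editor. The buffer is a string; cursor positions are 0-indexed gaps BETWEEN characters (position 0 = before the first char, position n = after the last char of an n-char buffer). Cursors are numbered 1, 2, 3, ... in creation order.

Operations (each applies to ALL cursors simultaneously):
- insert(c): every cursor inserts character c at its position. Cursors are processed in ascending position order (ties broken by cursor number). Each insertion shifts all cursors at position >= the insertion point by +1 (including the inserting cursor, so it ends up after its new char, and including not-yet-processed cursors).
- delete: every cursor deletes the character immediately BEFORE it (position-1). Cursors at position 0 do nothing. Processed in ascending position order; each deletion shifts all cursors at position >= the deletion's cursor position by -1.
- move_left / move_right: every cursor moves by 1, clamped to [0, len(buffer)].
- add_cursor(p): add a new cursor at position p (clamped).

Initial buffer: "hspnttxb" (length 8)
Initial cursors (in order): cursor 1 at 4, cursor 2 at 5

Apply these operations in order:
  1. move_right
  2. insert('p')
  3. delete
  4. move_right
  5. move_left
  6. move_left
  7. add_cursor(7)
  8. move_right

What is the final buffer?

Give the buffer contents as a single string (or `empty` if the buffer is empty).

After op 1 (move_right): buffer="hspnttxb" (len 8), cursors c1@5 c2@6, authorship ........
After op 2 (insert('p')): buffer="hspntptpxb" (len 10), cursors c1@6 c2@8, authorship .....1.2..
After op 3 (delete): buffer="hspnttxb" (len 8), cursors c1@5 c2@6, authorship ........
After op 4 (move_right): buffer="hspnttxb" (len 8), cursors c1@6 c2@7, authorship ........
After op 5 (move_left): buffer="hspnttxb" (len 8), cursors c1@5 c2@6, authorship ........
After op 6 (move_left): buffer="hspnttxb" (len 8), cursors c1@4 c2@5, authorship ........
After op 7 (add_cursor(7)): buffer="hspnttxb" (len 8), cursors c1@4 c2@5 c3@7, authorship ........
After op 8 (move_right): buffer="hspnttxb" (len 8), cursors c1@5 c2@6 c3@8, authorship ........

Answer: hspnttxb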